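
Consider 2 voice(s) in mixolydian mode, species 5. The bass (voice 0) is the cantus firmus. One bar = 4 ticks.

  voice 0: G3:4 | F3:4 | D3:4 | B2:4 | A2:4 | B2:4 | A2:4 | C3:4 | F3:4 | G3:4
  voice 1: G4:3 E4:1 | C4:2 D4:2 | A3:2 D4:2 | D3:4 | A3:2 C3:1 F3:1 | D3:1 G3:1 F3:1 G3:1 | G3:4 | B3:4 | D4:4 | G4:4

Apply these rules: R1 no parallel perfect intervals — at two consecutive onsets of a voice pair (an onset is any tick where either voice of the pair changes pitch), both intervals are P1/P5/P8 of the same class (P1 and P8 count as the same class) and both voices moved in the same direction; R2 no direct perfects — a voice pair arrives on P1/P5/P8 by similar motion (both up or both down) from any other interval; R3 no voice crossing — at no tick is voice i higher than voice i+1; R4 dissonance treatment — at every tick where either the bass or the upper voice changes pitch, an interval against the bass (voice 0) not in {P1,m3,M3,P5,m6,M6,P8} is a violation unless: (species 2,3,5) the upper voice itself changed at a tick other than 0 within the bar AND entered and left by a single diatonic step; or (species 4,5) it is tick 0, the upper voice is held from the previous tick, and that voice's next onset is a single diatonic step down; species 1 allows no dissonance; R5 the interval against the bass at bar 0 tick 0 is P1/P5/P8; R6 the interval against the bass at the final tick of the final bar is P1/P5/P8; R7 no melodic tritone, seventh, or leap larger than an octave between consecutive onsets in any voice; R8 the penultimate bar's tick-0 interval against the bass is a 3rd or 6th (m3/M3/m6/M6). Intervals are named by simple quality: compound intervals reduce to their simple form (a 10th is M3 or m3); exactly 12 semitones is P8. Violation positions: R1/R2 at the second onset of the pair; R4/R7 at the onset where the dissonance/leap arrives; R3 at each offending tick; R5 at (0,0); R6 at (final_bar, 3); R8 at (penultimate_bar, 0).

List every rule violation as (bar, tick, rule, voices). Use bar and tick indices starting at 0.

bar 0: v0=G3 v1=G4 downbeat P8
bar 1: v0=F3 v1=C4 downbeat P5
bar 2: v0=D3 v1=A3 downbeat P5
bar 3: v0=B2 v1=D3 downbeat m3
bar 4: v0=A2 v1=A3 downbeat P8
bar 5: v0=B2 v1=D3 downbeat m3
bar 6: v0=A2 v1=G3 downbeat m7
bar 7: v0=C3 v1=B3 downbeat M7
bar 8: v0=F3 v1=D4 downbeat M6
bar 9: v0=G3 v1=G4 downbeat P8
  -> R2 @ bar 1 tick 0 v(0, 1): G3/E4 M6 -> F3/C4 P5 similar
  -> R2 @ bar 2 tick 0 v(0, 1): F3/D4 M6 -> D3/A3 P5 similar
  -> R4 @ bar 6 tick 0 v(0, 1): A2/G3 m7 untreated
  -> R4 @ bar 7 tick 0 v(0, 1): C3/B3 M7 untreated
  -> R2 @ bar 9 tick 0 v(0, 1): F3/D4 M6 -> G3/G4 P8 similar

(1, 0, R2, (0, 1))
(2, 0, R2, (0, 1))
(6, 0, R4, (0, 1))
(7, 0, R4, (0, 1))
(9, 0, R2, (0, 1))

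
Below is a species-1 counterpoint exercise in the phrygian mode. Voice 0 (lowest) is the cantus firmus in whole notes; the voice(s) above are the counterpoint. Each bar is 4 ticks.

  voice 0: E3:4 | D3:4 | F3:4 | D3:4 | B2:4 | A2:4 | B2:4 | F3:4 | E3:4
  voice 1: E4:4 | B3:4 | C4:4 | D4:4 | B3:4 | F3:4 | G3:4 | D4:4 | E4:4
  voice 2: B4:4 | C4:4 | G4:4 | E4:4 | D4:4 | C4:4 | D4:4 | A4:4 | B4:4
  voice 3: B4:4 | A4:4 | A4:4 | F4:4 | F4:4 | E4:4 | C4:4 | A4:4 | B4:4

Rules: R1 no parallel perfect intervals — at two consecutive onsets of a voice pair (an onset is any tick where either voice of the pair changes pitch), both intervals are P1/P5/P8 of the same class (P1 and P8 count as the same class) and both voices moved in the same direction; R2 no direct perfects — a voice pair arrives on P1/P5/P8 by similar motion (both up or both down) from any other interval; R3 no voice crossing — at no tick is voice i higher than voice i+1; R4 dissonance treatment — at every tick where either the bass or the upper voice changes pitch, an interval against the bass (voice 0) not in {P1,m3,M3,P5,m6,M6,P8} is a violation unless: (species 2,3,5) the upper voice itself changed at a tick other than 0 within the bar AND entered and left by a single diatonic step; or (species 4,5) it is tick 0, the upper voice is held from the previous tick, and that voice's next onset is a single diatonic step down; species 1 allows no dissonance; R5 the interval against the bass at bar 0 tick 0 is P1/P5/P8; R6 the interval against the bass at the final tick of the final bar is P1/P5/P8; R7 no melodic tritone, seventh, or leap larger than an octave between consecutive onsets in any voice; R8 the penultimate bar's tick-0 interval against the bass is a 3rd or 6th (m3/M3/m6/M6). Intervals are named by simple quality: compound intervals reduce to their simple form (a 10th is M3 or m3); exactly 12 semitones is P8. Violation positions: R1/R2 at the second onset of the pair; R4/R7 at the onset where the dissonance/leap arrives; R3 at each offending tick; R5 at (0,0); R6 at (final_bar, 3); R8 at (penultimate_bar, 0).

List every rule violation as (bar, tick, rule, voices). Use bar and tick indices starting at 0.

(1, 0, R1, (0, 3))
(1, 0, R4, (0, 2))
(1, 0, R7, (2,))
(2, 0, R2, (0, 1))
(2, 0, R2, (1, 2))
(2, 0, R4, (0, 2))
(3, 0, R4, (0, 2))
(4, 0, R1, (0, 1))
(4, 0, R4, (0, 3))
(5, 0, R2, (0, 3))
(5, 0, R2, (1, 2))
(5, 0, R7, (1,))
(6, 0, R1, (1, 2))
(6, 0, R3, (2, 3))
(6, 0, R4, (0, 3))
(6, 1, R3, (2, 3))
(6, 2, R3, (2, 3))
(6, 3, R3, (2, 3))
(7, 0, R1, (1, 2))
(7, 0, R2, (1, 3))
(7, 0, R2, (2, 3))
(7, 0, R7, (0,))
(8, 0, R1, (1, 2))
(8, 0, R1, (1, 3))
(8, 0, R1, (2, 3))

bar 0: v0=E3 v1=E4 v2=B4 v3=B4 downbeat P5
bar 1: v0=D3 v1=B3 v2=C4 v3=A4 downbeat P5
bar 2: v0=F3 v1=C4 v2=G4 v3=A4 downbeat M3
bar 3: v0=D3 v1=D4 v2=E4 v3=F4 downbeat m3
bar 4: v0=B2 v1=B3 v2=D4 v3=F4 downbeat TT
bar 5: v0=A2 v1=F3 v2=C4 v3=E4 downbeat P5
bar 6: v0=B2 v1=G3 v2=D4 v3=C4 downbeat m2
bar 7: v0=F3 v1=D4 v2=A4 v3=A4 downbeat M3
bar 8: v0=E3 v1=E4 v2=B4 v3=B4 downbeat P5
  -> R1 @ bar 1 tick 0 v(0, 3): E3/B4 P5 -> D3/A4 P5 similar
  -> R4 @ bar 1 tick 0 v(0, 2): D3/C4 m7 untreated
  -> R7 @ bar 1 tick 0 v(2,): B4->C4 leap 11st
  -> R2 @ bar 2 tick 0 v(0, 1): D3/B3 M6 -> F3/C4 P5 similar
  -> R2 @ bar 2 tick 0 v(1, 2): B3/C4 m2 -> C4/G4 P5 similar
  -> R4 @ bar 2 tick 0 v(0, 2): F3/G4 M2 untreated
  -> R4 @ bar 3 tick 0 v(0, 2): D3/E4 M2 untreated
  -> R1 @ bar 4 tick 0 v(0, 1): D3/D4 P8 -> B2/B3 P8 similar
  -> R4 @ bar 4 tick 0 v(0, 3): B2/F4 TT untreated
  -> R2 @ bar 5 tick 0 v(0, 3): B2/F4 TT -> A2/E4 P5 similar
  -> R2 @ bar 5 tick 0 v(1, 2): B3/D4 m3 -> F3/C4 P5 similar
  -> R7 @ bar 5 tick 0 v(1,): B3->F3 leap 6st
  -> R1 @ bar 6 tick 0 v(1, 2): F3/C4 P5 -> G3/D4 P5 similar
  -> R3 @ bar 6 tick 0 v(2, 3): D4 above C4
  -> R4 @ bar 6 tick 0 v(0, 3): B2/C4 m2 untreated
  -> R3 @ bar 6 tick 1 v(2, 3): D4 above C4
  -> R3 @ bar 6 tick 2 v(2, 3): D4 above C4
  -> R3 @ bar 6 tick 3 v(2, 3): D4 above C4
  -> R1 @ bar 7 tick 0 v(1, 2): G3/D4 P5 -> D4/A4 P5 similar
  -> R2 @ bar 7 tick 0 v(1, 3): G3/C4 P4 -> D4/A4 P5 similar
  -> R2 @ bar 7 tick 0 v(2, 3): D4/C4 M2 -> A4/A4 P1 similar
  -> R7 @ bar 7 tick 0 v(0,): B2->F3 leap 6st
  -> R1 @ bar 8 tick 0 v(1, 2): D4/A4 P5 -> E4/B4 P5 similar
  -> R1 @ bar 8 tick 0 v(1, 3): D4/A4 P5 -> E4/B4 P5 similar
  -> R1 @ bar 8 tick 0 v(2, 3): A4/A4 P1 -> B4/B4 P1 similar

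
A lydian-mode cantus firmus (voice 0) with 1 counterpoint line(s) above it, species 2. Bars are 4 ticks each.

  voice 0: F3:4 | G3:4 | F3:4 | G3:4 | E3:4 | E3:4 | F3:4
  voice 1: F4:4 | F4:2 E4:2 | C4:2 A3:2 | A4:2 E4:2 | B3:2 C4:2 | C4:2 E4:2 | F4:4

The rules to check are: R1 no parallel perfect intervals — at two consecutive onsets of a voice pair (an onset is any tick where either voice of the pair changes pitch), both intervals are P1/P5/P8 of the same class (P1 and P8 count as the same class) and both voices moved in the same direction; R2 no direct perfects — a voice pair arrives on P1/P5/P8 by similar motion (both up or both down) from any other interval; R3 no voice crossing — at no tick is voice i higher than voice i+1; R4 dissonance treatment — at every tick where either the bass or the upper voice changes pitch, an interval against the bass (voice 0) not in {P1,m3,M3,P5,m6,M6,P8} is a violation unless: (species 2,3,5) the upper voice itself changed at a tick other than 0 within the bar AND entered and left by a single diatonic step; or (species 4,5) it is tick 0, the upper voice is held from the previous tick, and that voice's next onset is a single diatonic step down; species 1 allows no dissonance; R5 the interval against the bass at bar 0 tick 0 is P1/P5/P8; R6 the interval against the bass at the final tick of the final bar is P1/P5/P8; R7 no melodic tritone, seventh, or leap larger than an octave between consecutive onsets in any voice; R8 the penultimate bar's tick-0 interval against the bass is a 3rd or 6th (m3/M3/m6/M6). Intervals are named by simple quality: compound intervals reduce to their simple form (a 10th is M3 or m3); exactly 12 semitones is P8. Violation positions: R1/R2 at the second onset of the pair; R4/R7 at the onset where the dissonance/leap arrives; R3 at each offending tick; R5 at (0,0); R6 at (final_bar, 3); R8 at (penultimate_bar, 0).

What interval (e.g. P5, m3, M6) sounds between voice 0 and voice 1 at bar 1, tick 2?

voice 0=G3 voice 1=E4 -> M6

M6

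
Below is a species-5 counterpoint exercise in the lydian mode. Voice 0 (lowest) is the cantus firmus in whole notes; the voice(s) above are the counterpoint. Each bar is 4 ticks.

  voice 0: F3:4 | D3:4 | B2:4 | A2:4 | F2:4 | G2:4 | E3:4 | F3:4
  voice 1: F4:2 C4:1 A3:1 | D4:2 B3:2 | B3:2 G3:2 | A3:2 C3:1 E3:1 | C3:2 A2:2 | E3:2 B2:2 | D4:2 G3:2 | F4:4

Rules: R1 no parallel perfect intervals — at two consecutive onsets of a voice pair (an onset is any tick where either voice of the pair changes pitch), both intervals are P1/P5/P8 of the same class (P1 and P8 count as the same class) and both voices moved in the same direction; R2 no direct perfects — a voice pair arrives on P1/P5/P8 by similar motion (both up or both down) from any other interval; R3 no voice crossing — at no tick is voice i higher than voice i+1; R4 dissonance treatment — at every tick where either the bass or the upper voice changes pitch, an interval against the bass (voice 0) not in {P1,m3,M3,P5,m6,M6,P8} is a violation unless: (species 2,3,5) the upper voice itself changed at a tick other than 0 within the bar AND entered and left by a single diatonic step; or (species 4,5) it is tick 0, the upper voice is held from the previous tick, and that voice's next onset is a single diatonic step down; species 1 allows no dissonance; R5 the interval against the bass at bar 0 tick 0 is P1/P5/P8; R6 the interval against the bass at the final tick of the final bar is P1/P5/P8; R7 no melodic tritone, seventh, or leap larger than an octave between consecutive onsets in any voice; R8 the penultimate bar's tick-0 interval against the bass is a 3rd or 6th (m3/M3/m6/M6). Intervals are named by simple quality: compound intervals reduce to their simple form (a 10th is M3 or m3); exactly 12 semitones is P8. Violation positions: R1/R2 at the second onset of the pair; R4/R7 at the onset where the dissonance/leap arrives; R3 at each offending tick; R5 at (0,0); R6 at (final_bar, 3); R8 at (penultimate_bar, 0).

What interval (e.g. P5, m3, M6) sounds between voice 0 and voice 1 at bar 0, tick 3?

voice 0=F3 voice 1=A3 -> M3

M3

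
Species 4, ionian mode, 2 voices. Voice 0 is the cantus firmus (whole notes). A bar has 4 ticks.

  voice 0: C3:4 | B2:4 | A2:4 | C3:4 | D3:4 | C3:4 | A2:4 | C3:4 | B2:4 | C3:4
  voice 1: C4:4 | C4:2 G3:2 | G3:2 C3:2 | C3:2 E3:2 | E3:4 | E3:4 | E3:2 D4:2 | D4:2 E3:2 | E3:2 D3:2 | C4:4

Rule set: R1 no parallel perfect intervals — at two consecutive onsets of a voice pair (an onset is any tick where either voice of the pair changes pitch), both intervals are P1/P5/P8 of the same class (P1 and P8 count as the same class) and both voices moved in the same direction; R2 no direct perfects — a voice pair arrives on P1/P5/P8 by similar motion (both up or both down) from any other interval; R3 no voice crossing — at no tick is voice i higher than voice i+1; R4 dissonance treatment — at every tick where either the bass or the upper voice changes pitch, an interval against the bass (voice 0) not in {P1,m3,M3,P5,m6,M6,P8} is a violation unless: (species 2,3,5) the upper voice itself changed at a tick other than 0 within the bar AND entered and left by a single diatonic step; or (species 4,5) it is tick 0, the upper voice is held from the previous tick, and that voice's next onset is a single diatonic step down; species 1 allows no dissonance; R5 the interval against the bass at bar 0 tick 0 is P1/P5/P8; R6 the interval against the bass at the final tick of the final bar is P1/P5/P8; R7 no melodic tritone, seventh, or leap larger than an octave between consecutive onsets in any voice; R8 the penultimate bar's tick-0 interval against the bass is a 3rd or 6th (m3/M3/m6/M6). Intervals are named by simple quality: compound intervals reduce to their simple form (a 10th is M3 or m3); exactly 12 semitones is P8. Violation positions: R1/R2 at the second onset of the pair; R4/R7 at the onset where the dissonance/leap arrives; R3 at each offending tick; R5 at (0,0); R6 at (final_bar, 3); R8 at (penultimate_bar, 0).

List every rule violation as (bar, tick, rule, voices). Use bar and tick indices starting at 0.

bar 0: v0=C3 v1=C4 downbeat P8
bar 1: v0=B2 v1=C4 downbeat m2
bar 2: v0=A2 v1=G3 downbeat m7
bar 3: v0=C3 v1=C3 downbeat P1
bar 4: v0=D3 v1=E3 downbeat M2
bar 5: v0=C3 v1=E3 downbeat M3
bar 6: v0=A2 v1=E3 downbeat P5
bar 7: v0=C3 v1=D4 downbeat M2
bar 8: v0=B2 v1=E3 downbeat P4
bar 9: v0=C3 v1=C4 downbeat P8
  -> R4 @ bar 1 tick 0 v(0, 1): B2/C4 m2 untreated
  -> R4 @ bar 2 tick 0 v(0, 1): A2/G3 m7 untreated
  -> R4 @ bar 4 tick 0 v(0, 1): D3/E3 M2 untreated
  -> R4 @ bar 6 tick 2 v(0, 1): A2/D4 P4 untreated
  -> R7 @ bar 6 tick 2 v(1,): E3->D4 leap 10st
  -> R4 @ bar 7 tick 0 v(0, 1): C3/D4 M2 untreated
  -> R7 @ bar 7 tick 2 v(1,): D4->E3 leap 10st
  -> R8 @ bar 8 tick 0 v(0, 1): penult P4 not 3rd/6th
  -> R2 @ bar 9 tick 0 v(0, 1): B2/D3 m3 -> C3/C4 P8 similar
  -> R7 @ bar 9 tick 0 v(1,): D3->C4 leap 10st

(1, 0, R4, (0, 1))
(2, 0, R4, (0, 1))
(4, 0, R4, (0, 1))
(6, 2, R4, (0, 1))
(6, 2, R7, (1,))
(7, 0, R4, (0, 1))
(7, 2, R7, (1,))
(8, 0, R8, (0, 1))
(9, 0, R2, (0, 1))
(9, 0, R7, (1,))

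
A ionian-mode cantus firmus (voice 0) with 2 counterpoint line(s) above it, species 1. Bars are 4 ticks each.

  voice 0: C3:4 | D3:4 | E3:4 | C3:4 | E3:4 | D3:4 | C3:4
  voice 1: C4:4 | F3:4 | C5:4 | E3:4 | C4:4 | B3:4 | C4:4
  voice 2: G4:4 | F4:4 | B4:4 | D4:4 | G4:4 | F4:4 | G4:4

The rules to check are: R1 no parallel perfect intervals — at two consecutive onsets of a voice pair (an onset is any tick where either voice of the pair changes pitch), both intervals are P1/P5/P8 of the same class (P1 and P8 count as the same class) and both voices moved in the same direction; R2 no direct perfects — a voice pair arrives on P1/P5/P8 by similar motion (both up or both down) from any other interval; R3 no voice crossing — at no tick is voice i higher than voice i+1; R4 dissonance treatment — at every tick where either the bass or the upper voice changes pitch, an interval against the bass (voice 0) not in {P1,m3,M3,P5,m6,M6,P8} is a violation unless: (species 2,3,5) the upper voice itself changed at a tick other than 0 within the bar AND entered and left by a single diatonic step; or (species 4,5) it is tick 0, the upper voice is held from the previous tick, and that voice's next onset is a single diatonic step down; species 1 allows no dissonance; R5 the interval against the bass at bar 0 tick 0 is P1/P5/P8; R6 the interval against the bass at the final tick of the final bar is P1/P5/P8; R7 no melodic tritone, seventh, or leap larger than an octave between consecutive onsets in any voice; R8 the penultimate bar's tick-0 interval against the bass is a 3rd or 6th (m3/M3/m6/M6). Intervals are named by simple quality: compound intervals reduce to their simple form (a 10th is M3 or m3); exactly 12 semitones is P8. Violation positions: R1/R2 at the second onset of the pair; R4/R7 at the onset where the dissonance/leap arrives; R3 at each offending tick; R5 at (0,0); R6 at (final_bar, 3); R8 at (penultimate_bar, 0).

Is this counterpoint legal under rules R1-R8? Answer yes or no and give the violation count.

No (12 violations)

bar 0: v0=C3 v1=C4 v2=G4 (P5)
bar 1: v0=D3 v1=F3 v2=F4 (m3)
bar 2: v0=E3 v1=C5 v2=B4 (P5)
bar 3: v0=C3 v1=E3 v2=D4 (M2)
bar 4: v0=E3 v1=C4 v2=G4 (m3)
bar 5: v0=D3 v1=B3 v2=F4 (m3)
bar 6: v0=C3 v1=C4 v2=G4 (P5)
  R2 @ bar1.0: C4/G4 P5 -> F3/F4 P8 similar
  R2 @ bar2.0: D3/F4 m3 -> E3/B4 P5 similar
  R3 @ bar2.0: C5 above B4
  R7 @ bar2.0: F3->C5 leap 19st
  R7 @ bar2.0: F4->B4 leap 6st
  R3 @ bar2.1: C5 above B4
  R3 @ bar2.2: C5 above B4
  R3 @ bar2.3: C5 above B4
  R4 @ bar3.0: C3/D4 M2 untreated
  R7 @ bar3.0: C5->E3 leap 20st
  R2 @ bar4.0: E3/D4 m7 -> C4/G4 P5 similar
  R2 @ bar6.0: B3/F4 TT -> C4/G4 P5 similar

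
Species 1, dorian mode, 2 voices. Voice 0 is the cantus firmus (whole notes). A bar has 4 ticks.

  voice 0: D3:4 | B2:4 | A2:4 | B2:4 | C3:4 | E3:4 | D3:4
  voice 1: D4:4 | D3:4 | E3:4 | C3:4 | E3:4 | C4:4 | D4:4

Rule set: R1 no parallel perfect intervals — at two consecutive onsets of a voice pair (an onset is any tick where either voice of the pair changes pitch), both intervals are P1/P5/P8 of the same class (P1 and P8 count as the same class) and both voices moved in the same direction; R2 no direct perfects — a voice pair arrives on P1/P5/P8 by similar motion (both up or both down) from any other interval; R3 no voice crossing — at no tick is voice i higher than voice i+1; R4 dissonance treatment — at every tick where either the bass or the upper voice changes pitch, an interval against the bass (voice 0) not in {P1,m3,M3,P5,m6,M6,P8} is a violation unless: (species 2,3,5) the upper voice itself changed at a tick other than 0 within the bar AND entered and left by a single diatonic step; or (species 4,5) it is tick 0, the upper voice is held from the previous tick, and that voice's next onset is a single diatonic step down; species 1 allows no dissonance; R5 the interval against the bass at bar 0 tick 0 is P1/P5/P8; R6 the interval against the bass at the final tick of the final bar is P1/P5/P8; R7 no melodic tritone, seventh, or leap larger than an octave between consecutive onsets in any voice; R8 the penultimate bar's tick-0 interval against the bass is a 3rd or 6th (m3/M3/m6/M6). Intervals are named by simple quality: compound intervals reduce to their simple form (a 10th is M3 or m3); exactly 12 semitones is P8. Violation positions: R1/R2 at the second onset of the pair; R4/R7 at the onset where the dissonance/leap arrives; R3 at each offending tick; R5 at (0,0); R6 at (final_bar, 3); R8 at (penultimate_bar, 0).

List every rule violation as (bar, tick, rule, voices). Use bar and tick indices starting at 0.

bar 0: v0=D3 v1=D4 downbeat P8
bar 1: v0=B2 v1=D3 downbeat m3
bar 2: v0=A2 v1=E3 downbeat P5
bar 3: v0=B2 v1=C3 downbeat m2
bar 4: v0=C3 v1=E3 downbeat M3
bar 5: v0=E3 v1=C4 downbeat m6
bar 6: v0=D3 v1=D4 downbeat P8
  -> R4 @ bar 3 tick 0 v(0, 1): B2/C3 m2 untreated

(3, 0, R4, (0, 1))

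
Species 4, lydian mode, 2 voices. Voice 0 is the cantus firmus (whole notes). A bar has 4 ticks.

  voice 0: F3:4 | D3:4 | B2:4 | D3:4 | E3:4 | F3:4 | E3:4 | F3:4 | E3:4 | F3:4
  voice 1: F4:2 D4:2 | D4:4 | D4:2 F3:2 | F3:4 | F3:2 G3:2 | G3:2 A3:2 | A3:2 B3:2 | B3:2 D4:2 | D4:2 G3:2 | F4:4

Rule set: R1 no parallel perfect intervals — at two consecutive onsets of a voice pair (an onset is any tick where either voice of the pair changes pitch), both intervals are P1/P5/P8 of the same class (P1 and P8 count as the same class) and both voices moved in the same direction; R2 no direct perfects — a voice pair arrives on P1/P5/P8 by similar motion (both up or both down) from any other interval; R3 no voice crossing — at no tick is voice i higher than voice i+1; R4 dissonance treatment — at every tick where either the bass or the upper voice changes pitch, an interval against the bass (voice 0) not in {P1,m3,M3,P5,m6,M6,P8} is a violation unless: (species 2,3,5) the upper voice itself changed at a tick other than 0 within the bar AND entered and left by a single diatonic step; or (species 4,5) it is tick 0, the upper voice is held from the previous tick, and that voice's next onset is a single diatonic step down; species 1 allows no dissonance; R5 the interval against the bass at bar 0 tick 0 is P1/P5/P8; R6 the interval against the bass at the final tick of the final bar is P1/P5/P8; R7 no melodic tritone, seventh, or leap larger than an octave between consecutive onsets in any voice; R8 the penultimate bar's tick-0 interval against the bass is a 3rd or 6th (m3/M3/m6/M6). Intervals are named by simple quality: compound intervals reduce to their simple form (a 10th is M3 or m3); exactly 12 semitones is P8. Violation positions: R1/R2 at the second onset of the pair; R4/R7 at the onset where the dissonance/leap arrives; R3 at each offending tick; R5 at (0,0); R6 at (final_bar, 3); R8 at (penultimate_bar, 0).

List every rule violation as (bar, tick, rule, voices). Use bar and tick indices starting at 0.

bar 0: v0=F3 v1=F4 downbeat P8
bar 1: v0=D3 v1=D4 downbeat P8
bar 2: v0=B2 v1=D4 downbeat m3
bar 3: v0=D3 v1=F3 downbeat m3
bar 4: v0=E3 v1=F3 downbeat m2
bar 5: v0=F3 v1=G3 downbeat M2
bar 6: v0=E3 v1=A3 downbeat P4
bar 7: v0=F3 v1=B3 downbeat TT
bar 8: v0=E3 v1=D4 downbeat m7
bar 9: v0=F3 v1=F4 downbeat P8
  -> R4 @ bar 2 tick 2 v(0, 1): B2/F3 TT untreated
  -> R4 @ bar 4 tick 0 v(0, 1): E3/F3 m2 untreated
  -> R4 @ bar 5 tick 0 v(0, 1): F3/G3 M2 untreated
  -> R4 @ bar 6 tick 0 v(0, 1): E3/A3 P4 untreated
  -> R4 @ bar 7 tick 0 v(0, 1): F3/B3 TT untreated
  -> R4 @ bar 8 tick 0 v(0, 1): E3/D4 m7 untreated
  -> R8 @ bar 8 tick 0 v(0, 1): penult m7 not 3rd/6th
  -> R2 @ bar 9 tick 0 v(0, 1): E3/G3 m3 -> F3/F4 P8 similar
  -> R7 @ bar 9 tick 0 v(1,): G3->F4 leap 10st

(2, 2, R4, (0, 1))
(4, 0, R4, (0, 1))
(5, 0, R4, (0, 1))
(6, 0, R4, (0, 1))
(7, 0, R4, (0, 1))
(8, 0, R4, (0, 1))
(8, 0, R8, (0, 1))
(9, 0, R2, (0, 1))
(9, 0, R7, (1,))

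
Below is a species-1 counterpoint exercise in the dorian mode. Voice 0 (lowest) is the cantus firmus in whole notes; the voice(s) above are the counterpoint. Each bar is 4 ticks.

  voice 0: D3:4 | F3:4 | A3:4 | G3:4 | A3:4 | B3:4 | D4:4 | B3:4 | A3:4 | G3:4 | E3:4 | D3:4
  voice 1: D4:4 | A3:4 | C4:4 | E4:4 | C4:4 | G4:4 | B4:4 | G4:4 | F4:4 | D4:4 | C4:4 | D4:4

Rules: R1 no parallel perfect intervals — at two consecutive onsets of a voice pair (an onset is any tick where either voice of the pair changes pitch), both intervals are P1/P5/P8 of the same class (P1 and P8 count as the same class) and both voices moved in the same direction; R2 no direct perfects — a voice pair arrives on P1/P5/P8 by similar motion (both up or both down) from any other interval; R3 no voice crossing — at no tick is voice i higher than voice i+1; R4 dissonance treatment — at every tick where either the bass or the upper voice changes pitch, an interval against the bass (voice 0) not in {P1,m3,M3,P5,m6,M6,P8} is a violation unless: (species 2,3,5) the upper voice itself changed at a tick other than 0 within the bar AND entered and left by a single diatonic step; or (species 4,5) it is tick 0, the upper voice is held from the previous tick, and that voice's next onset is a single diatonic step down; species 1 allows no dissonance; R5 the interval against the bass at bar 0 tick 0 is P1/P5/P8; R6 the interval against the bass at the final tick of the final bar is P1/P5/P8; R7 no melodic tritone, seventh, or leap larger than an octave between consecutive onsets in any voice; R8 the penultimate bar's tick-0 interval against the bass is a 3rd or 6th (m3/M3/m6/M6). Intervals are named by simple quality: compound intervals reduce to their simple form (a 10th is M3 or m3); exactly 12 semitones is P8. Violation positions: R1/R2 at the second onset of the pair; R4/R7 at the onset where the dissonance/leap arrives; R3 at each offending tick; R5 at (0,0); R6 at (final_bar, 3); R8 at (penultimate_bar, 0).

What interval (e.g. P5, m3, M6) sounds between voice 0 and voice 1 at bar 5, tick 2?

m6

voice 0=B3 voice 1=G4 -> m6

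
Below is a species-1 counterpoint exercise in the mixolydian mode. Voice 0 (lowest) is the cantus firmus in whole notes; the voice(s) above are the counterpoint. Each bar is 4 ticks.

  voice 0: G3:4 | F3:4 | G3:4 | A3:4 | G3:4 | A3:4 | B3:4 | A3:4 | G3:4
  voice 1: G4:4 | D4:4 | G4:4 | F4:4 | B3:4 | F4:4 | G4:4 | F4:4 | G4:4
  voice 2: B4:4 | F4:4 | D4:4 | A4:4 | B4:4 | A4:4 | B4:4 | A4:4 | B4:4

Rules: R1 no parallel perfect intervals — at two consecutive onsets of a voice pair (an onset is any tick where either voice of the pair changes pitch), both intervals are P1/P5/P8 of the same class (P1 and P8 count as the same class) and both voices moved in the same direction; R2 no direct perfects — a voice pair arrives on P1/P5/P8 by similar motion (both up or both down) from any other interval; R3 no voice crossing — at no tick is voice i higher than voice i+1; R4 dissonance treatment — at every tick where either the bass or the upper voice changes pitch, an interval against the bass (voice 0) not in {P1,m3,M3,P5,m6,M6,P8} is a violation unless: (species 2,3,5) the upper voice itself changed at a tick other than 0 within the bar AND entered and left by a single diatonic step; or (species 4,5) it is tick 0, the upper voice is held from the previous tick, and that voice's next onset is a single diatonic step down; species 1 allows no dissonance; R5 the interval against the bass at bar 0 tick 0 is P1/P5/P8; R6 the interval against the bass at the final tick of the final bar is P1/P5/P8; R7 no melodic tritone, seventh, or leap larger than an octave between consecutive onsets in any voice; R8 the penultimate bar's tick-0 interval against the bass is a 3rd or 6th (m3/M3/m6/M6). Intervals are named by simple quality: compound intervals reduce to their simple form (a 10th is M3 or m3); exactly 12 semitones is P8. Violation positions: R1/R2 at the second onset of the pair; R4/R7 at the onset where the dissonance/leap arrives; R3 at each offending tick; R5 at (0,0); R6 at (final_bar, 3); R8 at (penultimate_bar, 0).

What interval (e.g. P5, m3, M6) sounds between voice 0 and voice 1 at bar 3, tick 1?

voice 0=A3 voice 1=F4 -> m6

m6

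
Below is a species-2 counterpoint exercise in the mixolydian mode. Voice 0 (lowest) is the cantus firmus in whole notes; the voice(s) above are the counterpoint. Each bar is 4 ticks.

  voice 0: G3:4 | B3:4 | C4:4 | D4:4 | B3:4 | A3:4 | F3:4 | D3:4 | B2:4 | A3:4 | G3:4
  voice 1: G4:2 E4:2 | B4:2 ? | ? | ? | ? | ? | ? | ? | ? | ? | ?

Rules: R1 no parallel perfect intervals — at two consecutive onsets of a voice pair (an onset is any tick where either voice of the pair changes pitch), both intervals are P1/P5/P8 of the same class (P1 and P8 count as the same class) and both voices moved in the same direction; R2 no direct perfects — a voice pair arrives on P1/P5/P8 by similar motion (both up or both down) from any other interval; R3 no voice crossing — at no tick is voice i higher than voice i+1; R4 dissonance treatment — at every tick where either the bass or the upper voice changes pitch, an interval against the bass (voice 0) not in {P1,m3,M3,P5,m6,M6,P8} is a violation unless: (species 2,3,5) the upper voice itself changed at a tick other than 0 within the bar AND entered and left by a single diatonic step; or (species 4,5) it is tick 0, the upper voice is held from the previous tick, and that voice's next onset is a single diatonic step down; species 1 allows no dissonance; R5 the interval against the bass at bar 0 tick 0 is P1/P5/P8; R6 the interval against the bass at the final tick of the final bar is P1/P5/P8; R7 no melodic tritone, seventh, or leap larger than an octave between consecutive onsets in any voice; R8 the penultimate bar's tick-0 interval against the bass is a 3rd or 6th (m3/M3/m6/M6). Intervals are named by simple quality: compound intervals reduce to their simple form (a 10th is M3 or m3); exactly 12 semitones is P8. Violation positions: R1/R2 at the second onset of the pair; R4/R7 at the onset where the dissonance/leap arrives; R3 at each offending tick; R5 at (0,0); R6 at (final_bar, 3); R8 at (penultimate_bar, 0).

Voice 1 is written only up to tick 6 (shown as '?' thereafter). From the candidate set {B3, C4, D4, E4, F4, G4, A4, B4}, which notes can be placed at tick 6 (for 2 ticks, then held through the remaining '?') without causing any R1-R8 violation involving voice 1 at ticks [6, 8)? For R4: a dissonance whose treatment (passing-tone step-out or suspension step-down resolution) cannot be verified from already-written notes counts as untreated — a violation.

{B3, B4, D4, G4}

B3: legal
C4: violates R4,R7
D4: legal
E4: violates R4
F4: violates R4,R7
G4: legal
A4: violates R4
B4: legal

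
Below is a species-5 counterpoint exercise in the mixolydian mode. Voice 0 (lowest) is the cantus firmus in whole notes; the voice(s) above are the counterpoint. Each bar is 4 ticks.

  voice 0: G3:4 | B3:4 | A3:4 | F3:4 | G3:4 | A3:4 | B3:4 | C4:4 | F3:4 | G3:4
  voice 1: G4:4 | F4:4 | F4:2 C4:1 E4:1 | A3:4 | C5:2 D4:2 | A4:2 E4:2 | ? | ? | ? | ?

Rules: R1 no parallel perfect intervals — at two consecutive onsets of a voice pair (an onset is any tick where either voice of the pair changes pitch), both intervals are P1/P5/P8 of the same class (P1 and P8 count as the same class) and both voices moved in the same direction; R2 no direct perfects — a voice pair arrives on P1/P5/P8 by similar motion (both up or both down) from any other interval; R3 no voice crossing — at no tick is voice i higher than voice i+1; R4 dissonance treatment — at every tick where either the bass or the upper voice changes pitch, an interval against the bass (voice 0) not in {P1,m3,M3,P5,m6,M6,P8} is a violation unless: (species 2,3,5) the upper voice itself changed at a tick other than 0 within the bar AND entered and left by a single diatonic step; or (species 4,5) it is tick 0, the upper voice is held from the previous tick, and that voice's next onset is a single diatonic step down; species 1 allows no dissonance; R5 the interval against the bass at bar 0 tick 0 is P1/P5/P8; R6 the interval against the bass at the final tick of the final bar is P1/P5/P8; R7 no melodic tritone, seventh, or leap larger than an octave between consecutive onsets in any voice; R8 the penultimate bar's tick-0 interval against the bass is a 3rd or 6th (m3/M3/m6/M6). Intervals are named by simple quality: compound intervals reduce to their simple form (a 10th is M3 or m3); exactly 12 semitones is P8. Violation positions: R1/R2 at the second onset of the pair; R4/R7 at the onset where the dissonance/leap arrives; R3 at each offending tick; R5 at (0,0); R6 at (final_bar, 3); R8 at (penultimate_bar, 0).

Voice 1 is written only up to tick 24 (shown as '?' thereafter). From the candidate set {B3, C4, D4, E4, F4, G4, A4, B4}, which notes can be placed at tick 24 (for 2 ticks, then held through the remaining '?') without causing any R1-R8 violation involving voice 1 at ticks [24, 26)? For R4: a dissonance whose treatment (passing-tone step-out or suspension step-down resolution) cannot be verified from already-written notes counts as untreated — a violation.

{B3, D4, G4}

B3: legal
C4: violates R4
D4: legal
E4: violates R4
F4: violates R4
G4: legal
A4: violates R4
B4: violates R2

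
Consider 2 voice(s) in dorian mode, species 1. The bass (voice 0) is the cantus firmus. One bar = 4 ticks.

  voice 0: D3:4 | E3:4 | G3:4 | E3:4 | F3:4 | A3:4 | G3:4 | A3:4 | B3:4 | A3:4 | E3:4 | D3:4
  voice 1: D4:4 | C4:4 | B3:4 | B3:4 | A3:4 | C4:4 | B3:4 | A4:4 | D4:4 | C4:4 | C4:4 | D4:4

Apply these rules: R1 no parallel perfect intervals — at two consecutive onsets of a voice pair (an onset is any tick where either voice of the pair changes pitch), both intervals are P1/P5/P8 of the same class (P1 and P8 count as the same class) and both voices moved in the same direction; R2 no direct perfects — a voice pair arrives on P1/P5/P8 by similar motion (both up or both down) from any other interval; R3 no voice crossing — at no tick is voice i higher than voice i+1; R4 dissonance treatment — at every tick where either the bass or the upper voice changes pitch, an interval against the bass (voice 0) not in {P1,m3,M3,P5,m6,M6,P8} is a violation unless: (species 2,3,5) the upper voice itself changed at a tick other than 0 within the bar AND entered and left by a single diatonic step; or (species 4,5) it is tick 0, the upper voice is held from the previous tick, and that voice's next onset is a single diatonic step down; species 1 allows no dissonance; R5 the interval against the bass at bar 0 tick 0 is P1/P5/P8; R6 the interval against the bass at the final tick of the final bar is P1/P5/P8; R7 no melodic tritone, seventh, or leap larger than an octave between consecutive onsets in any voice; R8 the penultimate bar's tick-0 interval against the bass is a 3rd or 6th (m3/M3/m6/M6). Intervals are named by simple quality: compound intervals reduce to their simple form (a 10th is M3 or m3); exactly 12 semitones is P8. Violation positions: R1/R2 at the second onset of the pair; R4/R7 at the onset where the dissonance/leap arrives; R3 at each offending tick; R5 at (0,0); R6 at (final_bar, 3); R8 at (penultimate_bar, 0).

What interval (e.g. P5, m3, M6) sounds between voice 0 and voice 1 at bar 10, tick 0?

voice 0=E3 voice 1=C4 -> m6

m6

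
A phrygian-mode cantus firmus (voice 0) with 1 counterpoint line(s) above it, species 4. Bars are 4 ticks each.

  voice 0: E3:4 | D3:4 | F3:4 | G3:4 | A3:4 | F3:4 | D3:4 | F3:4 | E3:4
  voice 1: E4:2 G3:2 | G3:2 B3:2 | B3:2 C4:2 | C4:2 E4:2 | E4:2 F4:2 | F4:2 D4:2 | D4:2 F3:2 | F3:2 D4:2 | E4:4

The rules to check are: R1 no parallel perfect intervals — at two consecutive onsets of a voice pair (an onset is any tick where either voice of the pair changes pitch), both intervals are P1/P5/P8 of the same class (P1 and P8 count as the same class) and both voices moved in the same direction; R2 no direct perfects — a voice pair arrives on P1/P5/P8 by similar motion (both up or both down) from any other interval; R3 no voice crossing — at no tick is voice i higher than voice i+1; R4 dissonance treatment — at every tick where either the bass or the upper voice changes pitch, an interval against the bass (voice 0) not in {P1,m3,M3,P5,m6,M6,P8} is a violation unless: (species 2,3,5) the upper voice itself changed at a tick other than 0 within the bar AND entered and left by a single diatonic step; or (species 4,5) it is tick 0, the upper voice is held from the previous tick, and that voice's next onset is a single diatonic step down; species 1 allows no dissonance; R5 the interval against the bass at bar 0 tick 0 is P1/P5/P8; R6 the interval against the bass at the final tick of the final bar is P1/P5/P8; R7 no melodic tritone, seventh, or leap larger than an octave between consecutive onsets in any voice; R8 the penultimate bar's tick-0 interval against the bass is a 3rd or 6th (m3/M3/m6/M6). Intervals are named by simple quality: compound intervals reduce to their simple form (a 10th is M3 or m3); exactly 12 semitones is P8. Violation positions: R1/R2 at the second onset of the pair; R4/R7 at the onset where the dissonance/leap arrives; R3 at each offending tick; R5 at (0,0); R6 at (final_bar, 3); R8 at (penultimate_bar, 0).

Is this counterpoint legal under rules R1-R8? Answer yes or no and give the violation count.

bar 0: v0=E3 v1=E4 (P8)
bar 1: v0=D3 v1=G3 (P4)
bar 2: v0=F3 v1=B3 (TT)
bar 3: v0=G3 v1=C4 (P4)
bar 4: v0=A3 v1=E4 (P5)
bar 5: v0=F3 v1=F4 (P8)
bar 6: v0=D3 v1=D4 (P8)
bar 7: v0=F3 v1=F3 (P1)
bar 8: v0=E3 v1=E4 (P8)
  R4 @ bar1.0: D3/G3 P4 untreated
  R4 @ bar2.0: F3/B3 TT untreated
  R4 @ bar3.0: G3/C4 P4 untreated
  R8 @ bar7.0: penult P1 not 3rd/6th

No (4 violations)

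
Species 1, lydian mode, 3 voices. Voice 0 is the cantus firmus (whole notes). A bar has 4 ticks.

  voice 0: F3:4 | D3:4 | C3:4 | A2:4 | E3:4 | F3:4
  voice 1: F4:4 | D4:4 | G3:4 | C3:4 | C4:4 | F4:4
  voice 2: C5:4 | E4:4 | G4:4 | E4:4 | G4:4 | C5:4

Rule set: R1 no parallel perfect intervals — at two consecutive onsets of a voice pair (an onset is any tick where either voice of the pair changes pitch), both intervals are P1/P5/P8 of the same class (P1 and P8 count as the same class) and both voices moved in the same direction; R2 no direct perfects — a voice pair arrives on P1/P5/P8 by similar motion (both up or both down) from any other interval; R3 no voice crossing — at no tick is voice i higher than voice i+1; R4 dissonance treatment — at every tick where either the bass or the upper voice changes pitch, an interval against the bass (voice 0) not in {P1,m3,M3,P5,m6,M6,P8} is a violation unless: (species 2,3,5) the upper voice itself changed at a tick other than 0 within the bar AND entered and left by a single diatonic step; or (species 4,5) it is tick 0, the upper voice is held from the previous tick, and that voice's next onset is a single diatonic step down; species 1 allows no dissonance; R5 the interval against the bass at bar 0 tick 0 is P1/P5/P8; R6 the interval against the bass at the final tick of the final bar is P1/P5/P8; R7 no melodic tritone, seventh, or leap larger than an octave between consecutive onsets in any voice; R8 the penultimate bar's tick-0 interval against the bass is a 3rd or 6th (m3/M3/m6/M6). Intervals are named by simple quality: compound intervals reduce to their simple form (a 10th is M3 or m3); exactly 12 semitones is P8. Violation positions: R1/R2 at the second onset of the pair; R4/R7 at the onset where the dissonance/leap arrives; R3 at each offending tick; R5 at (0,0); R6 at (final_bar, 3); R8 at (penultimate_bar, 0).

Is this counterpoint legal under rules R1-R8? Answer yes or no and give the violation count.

No (8 violations)

bar 0: v0=F3 v1=F4 v2=C5 (P5)
bar 1: v0=D3 v1=D4 v2=E4 (M2)
bar 2: v0=C3 v1=G3 v2=G4 (P5)
bar 3: v0=A2 v1=C3 v2=E4 (P5)
bar 4: v0=E3 v1=C4 v2=G4 (m3)
bar 5: v0=F3 v1=F4 v2=C5 (P5)
  R1 @ bar1.0: F3/F4 P8 -> D3/D4 P8 similar
  R4 @ bar1.0: D3/E4 M2 untreated
  R2 @ bar2.0: D3/D4 P8 -> C3/G3 P5 similar
  R1 @ bar3.0: C3/G4 P5 -> A2/E4 P5 similar
  R2 @ bar4.0: C3/E4 M3 -> C4/G4 P5 similar
  R1 @ bar5.0: C4/G4 P5 -> F4/C5 P5 similar
  R2 @ bar5.0: E3/C4 m6 -> F3/F4 P8 similar
  R2 @ bar5.0: E3/G4 m3 -> F3/C5 P5 similar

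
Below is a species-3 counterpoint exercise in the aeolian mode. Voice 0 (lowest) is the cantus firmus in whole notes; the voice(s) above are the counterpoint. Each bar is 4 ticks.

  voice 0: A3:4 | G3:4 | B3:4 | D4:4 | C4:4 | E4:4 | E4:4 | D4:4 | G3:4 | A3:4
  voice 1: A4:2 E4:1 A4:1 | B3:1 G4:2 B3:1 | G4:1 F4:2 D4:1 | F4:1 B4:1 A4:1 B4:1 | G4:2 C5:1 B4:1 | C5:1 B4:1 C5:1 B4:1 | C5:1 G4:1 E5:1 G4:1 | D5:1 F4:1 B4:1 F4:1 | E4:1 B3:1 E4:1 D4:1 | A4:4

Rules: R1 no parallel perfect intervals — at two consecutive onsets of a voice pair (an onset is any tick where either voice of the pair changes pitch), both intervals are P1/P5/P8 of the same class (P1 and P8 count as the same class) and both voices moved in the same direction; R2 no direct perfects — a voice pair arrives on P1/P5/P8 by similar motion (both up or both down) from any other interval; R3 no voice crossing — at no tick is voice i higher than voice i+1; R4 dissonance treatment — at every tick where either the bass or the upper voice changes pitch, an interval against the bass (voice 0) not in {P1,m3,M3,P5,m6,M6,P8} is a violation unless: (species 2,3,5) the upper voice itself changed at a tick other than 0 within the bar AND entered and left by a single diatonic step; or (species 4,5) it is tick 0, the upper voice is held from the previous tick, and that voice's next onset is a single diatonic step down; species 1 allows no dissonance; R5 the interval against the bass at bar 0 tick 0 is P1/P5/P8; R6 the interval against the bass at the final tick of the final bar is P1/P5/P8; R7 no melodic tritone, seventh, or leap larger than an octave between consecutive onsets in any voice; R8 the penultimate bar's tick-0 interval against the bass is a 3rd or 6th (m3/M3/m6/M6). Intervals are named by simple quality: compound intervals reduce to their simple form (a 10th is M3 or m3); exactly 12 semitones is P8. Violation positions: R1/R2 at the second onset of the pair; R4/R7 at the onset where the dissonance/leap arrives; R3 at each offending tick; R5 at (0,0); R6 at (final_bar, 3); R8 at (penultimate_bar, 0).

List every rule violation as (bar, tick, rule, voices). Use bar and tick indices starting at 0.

(1, 0, R7, (1,))
(2, 1, R4, (0, 1))
(3, 1, R7, (1,))
(4, 0, R2, (0, 1))
(7, 2, R7, (1,))
(7, 3, R7, (1,))
(9, 0, R2, (0, 1))

bar 0: v0=A3 v1=A4 downbeat P8
bar 1: v0=G3 v1=B3 downbeat M3
bar 2: v0=B3 v1=G4 downbeat m6
bar 3: v0=D4 v1=F4 downbeat m3
bar 4: v0=C4 v1=G4 downbeat P5
bar 5: v0=E4 v1=C5 downbeat m6
bar 6: v0=E4 v1=C5 downbeat m6
bar 7: v0=D4 v1=D5 downbeat P8
bar 8: v0=G3 v1=E4 downbeat M6
bar 9: v0=A3 v1=A4 downbeat P8
  -> R7 @ bar 1 tick 0 v(1,): A4->B3 leap 10st
  -> R4 @ bar 2 tick 1 v(0, 1): B3/F4 TT untreated
  -> R7 @ bar 3 tick 1 v(1,): F4->B4 leap 6st
  -> R2 @ bar 4 tick 0 v(0, 1): D4/B4 M6 -> C4/G4 P5 similar
  -> R7 @ bar 7 tick 2 v(1,): F4->B4 leap 6st
  -> R7 @ bar 7 tick 3 v(1,): B4->F4 leap 6st
  -> R2 @ bar 9 tick 0 v(0, 1): G3/D4 P5 -> A3/A4 P8 similar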